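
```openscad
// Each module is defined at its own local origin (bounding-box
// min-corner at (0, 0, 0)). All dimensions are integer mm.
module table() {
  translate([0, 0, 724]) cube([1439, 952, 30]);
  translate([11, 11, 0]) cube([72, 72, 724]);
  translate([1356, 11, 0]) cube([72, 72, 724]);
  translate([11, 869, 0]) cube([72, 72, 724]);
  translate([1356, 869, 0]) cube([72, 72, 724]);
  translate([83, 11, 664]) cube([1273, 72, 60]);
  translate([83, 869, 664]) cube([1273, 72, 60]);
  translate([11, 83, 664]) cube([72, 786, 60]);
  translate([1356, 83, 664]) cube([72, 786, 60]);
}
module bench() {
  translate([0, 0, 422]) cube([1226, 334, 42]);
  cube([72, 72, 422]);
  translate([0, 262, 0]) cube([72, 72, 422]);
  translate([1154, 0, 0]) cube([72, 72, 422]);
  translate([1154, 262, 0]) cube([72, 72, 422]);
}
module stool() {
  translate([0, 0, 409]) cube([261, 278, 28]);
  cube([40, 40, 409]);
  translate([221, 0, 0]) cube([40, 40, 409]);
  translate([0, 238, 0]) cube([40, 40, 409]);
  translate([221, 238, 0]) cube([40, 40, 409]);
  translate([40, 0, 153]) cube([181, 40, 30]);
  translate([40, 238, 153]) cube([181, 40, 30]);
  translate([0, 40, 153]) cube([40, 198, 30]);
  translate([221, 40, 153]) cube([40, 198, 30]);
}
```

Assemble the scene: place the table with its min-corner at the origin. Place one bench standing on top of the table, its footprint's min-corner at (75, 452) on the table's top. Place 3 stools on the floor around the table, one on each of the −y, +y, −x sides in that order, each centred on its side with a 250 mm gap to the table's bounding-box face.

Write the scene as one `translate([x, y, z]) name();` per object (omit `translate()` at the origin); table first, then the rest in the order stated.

table();
translate([75, 452, 754]) bench();
translate([589, -528, 0]) stool();
translate([589, 1202, 0]) stool();
translate([-511, 337, 0]) stool();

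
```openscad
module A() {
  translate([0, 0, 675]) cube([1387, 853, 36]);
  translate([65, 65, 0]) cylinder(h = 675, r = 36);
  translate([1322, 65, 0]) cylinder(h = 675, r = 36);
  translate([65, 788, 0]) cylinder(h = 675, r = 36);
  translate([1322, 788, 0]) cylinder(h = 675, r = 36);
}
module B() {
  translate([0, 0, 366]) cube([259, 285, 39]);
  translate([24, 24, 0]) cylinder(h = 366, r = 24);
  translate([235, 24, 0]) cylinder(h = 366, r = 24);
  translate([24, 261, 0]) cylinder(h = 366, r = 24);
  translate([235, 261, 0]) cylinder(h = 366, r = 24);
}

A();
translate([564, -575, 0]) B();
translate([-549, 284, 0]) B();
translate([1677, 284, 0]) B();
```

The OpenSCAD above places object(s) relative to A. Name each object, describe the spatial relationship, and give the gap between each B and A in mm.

Each stool's nearest face is 290 mm from the table's bounding box.

A is a table. B is a stool. Three stools sit around the table at the −y, −x, +x sides. The gap between each stool and the table is 290 mm.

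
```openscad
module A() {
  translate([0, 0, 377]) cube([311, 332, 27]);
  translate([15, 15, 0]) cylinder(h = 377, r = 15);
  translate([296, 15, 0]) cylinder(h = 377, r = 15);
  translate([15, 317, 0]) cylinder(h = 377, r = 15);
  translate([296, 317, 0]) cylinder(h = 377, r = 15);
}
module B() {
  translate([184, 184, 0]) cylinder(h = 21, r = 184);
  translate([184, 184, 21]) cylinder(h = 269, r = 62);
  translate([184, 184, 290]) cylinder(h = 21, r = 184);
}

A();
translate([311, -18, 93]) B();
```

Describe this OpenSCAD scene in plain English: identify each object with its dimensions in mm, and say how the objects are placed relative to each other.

A is a four-legged stool. The seat is 311×332 mm, 27 mm thick, top at z = 404 mm. It stands on four round legs, each 30 mm in diameter, from z = 0 to the seat underside, each leg's axis is inset half a diameter from the nearest pair of seat edges (so the leg's bounding box is flush with the corner).

B is a spool: two coaxial disc flanges of radius 184 mm and thickness 21 mm, joined by a core cylinder of radius 62 mm and height 269 mm. The lower flange rests on z = 0 and the three cylinders share a vertical axis.

The spool is beside the stool with their tops flush at z = 404.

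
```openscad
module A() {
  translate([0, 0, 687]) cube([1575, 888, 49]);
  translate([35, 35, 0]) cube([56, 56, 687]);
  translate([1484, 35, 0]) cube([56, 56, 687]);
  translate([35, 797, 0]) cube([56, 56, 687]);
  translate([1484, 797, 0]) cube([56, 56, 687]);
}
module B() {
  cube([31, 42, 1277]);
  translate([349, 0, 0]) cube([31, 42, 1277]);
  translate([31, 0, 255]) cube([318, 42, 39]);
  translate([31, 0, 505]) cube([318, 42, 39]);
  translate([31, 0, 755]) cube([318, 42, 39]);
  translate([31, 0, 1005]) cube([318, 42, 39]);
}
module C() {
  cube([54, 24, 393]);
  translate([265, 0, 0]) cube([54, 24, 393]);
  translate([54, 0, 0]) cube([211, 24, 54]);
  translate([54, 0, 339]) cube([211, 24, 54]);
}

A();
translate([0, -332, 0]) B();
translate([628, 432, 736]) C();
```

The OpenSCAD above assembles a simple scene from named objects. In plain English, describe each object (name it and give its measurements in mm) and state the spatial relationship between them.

A is a table: top 1575 mm (x) × 888 mm (y), 49 mm thick, upper face at z = 736 mm, on four 56×56 mm square legs, each inset 35 mm from the nearest pair of top edges, running from z = 0 to the bottom of the top.

B is a wooden ladder with two side rails of 31×42 mm section and 1277 mm height, set 380 mm apart overall. Between them run 4 rectangular rungs (42 mm deep, 39 mm thick), front faces flush with the rails' −y face. The bottom of the first rung is 255 mm above the floor and each subsequent rung is 250 mm higher than the one below.

C is a picture frame with a 211×285 mm rectangular opening (x by z) and a uniform 54 mm border on every side. Frame depth is 24 mm along y. It is built from two vertical stiles running the full outside height and two horizontal rails spanning the gap between the stiles.

The ladder is on the floor beside the table on its −y side. The picture frame is on top of the table, centred.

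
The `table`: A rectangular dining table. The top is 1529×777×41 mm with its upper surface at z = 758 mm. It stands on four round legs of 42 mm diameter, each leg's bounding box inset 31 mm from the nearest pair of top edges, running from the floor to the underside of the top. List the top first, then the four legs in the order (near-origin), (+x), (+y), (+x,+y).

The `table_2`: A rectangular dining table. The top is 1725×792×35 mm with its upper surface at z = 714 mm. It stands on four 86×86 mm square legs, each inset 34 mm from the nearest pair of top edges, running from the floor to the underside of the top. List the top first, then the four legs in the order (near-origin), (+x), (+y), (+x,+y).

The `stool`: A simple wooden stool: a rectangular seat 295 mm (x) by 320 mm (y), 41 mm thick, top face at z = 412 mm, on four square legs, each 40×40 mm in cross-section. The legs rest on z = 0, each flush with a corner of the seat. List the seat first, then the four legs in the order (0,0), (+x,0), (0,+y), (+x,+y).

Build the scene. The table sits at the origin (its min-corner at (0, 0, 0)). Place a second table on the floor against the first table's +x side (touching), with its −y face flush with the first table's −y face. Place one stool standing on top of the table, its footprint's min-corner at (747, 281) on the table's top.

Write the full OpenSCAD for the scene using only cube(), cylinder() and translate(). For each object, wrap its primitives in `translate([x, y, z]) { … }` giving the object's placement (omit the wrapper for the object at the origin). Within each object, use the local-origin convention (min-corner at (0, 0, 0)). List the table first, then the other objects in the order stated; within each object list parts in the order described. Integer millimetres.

translate([0, 0, 717]) cube([1529, 777, 41]);
translate([52, 52, 0]) cylinder(h = 717, r = 21);
translate([1477, 52, 0]) cylinder(h = 717, r = 21);
translate([52, 725, 0]) cylinder(h = 717, r = 21);
translate([1477, 725, 0]) cylinder(h = 717, r = 21);
translate([1529, 0, 0]) {
  translate([0, 0, 679]) cube([1725, 792, 35]);
  translate([34, 34, 0]) cube([86, 86, 679]);
  translate([1605, 34, 0]) cube([86, 86, 679]);
  translate([34, 672, 0]) cube([86, 86, 679]);
  translate([1605, 672, 0]) cube([86, 86, 679]);
}
translate([747, 281, 758]) {
  translate([0, 0, 371]) cube([295, 320, 41]);
  cube([40, 40, 371]);
  translate([255, 0, 0]) cube([40, 40, 371]);
  translate([0, 280, 0]) cube([40, 40, 371]);
  translate([255, 280, 0]) cube([40, 40, 371]);
}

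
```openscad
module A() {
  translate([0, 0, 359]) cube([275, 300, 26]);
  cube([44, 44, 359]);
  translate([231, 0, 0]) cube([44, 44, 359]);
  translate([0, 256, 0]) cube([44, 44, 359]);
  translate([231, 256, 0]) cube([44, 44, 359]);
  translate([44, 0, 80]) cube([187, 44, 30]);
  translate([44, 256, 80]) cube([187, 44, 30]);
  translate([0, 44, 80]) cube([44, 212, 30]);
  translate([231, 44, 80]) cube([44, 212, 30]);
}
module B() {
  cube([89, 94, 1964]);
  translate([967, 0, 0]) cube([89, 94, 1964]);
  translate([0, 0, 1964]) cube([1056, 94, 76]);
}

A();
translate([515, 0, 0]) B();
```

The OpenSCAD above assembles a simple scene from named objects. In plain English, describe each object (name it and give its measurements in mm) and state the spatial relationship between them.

A is a simple wooden stool: a rectangular seat 275 mm (x) by 300 mm (y), 26 mm thick, top face at z = 385 mm, on four square legs, each 44×44 mm in cross-section. The legs rest on z = 0, each flush with a corner of the seat. Four stretchers, 44 mm wide and 30 mm tall, connect adjacent legs with their undersides at z = 80 mm, each running between the inner faces of the legs it joins and aligned with the legs' outer faces on the other axis.

B is a rectangular door frame: two vertical jambs of 89×94 mm section, 1964 mm tall, with a clear opening 878 mm wide between their inner faces. A header 76 mm tall and 94 mm deep lies on top of the jambs and spans the full outside width.

The door frame is on the floor beside the stool on its +x side.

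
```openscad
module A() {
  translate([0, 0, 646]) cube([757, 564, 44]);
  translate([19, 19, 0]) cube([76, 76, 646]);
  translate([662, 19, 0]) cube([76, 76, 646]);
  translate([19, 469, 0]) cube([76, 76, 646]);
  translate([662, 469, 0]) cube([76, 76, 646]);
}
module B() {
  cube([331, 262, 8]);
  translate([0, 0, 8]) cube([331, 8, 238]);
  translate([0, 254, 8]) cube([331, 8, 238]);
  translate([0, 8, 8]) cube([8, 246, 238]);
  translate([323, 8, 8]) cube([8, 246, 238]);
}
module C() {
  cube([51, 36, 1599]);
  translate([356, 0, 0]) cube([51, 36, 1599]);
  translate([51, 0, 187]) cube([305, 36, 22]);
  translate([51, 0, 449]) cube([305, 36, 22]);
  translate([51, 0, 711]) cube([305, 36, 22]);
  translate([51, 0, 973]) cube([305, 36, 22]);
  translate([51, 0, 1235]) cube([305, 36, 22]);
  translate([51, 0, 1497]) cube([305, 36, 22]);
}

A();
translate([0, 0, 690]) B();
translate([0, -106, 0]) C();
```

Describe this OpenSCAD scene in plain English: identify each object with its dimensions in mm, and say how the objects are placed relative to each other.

A is a table with a 757×564 mm rectangular top, 44 mm thick, top surface at z = 690 mm, supported by four 76×76 mm square legs, each inset 19 mm from the nearest pair of top edges, running from the floor.

B is an open-topped rectangular box: outside dimensions 331×262×246 mm, with a uniform wall and base thickness of 8 mm. The base is a full 331×262 slab on the floor; four walls sit on top of the base. The front and back walls (the −y and +y sides) span the full width; the two side walls fit between them.

C is a straight ladder. Two 51×36 mm vertical rails, 1599 mm tall, stand 407 mm apart (outside-to-outside) with their front faces coplanar on the −y side. 6 rungs, each 36 mm deep and 22 mm tall, span between the inner faces of the rails, front faces flush with the rails. The lowest rung's underside is at z = 187 mm and rungs are spaced 262 mm apart (underside to underside).

The open box is on top of the table. The ladder is on the floor beside the table on its −y side.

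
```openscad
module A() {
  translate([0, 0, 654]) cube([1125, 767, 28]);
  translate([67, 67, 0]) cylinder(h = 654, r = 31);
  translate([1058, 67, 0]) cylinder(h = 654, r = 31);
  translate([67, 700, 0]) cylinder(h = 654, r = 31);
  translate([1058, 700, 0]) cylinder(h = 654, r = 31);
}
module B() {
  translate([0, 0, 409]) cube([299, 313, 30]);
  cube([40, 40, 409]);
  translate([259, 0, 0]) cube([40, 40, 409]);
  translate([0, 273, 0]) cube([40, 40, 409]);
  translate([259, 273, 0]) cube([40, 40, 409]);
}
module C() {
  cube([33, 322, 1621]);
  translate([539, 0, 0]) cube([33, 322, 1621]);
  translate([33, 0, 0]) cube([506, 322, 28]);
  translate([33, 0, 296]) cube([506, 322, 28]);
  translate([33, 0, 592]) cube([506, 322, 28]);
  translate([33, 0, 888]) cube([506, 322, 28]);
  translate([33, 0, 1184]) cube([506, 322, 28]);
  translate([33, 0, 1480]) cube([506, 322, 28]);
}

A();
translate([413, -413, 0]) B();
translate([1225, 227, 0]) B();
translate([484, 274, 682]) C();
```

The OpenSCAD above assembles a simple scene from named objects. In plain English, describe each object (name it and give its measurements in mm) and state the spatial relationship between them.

A is a table: top 1125 mm (x) × 767 mm (y), 28 mm thick, upper face at z = 682 mm, on four round legs of 62 mm diameter, each leg's bounding box inset 36 mm from the nearest pair of top edges, running from z = 0 to the bottom of the top.

B is a four-legged stool. The seat is a 299×313×30 mm slab whose top surface is at z = 439 mm; four square legs, each 40×40 mm in cross-section, run from the floor (z = 0) to the underside of the seat, each flush with a corner of the seat.

C is an open bookshelf. Two side panels, each 33 mm thick, 322 mm deep and 1621 mm tall, stand 572 mm apart (outside-to-outside). Between them sit 6 shelves, each 28 mm thick and 322 mm deep, spanning the full gap between the sides. The bottom shelf rests on the floor (its underside at z = 0) and the clear gap between one shelf's top and the next shelf's underside is 268 mm.

Two stools sit around the table at the −y, +x sides. The bookshelf is on top of the table.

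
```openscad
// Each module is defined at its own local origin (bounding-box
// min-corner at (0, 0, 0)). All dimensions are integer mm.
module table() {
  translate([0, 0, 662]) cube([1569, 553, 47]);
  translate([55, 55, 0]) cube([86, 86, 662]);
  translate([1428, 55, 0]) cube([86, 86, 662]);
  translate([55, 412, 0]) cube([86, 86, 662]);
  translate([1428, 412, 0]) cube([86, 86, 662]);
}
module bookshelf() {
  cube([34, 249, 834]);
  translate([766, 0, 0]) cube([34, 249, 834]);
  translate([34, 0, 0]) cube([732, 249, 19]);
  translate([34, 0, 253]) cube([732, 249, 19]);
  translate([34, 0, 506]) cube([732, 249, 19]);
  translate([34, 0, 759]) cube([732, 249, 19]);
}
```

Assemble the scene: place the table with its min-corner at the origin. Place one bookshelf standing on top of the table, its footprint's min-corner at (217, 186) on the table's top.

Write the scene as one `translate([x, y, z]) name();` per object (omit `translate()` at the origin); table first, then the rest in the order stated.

table();
translate([217, 186, 709]) bookshelf();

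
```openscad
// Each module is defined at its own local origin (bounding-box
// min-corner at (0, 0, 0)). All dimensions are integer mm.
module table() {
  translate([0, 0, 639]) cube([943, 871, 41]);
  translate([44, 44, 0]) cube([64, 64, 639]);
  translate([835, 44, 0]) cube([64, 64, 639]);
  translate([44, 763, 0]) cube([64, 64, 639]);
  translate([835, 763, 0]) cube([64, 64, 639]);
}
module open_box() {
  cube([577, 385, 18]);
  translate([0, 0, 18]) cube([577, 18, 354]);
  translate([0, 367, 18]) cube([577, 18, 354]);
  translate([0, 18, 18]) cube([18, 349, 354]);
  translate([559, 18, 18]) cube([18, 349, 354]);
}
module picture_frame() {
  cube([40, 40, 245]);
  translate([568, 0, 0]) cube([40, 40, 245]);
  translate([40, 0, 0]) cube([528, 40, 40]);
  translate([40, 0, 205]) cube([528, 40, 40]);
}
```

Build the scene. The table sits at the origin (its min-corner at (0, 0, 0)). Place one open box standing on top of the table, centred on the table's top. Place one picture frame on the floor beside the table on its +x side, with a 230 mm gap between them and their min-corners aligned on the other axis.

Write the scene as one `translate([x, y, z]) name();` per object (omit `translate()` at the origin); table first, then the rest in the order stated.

table();
translate([183, 243, 680]) open_box();
translate([1173, 0, 0]) picture_frame();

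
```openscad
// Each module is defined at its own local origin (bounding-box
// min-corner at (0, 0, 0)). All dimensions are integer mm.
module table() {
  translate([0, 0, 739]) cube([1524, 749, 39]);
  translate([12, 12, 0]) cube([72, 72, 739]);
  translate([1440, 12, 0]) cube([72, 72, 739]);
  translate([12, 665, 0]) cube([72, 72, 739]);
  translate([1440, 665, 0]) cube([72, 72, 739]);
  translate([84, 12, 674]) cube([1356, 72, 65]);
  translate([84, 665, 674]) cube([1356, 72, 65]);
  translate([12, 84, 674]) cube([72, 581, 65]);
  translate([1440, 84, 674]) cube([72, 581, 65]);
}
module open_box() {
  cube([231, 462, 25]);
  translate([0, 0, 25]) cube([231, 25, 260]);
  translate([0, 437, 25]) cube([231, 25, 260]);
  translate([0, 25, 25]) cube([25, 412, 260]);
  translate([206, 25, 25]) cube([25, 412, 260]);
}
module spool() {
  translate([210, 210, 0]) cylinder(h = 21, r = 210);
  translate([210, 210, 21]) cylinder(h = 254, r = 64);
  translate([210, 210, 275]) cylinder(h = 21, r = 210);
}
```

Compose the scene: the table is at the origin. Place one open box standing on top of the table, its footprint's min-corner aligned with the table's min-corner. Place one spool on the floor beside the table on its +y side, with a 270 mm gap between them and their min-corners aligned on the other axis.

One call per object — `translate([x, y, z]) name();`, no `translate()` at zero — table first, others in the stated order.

table();
translate([0, 0, 778]) open_box();
translate([0, 1019, 0]) spool();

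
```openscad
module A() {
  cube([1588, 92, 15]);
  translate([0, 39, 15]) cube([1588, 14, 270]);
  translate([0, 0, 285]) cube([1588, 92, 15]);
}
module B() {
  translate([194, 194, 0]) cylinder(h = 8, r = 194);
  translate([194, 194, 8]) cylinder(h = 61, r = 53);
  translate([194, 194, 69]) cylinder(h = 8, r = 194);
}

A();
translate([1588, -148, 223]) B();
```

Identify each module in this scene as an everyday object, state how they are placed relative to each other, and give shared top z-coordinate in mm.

A is an I-beam. B is a spool. The spool is beside the I-beam with their tops flush at z = 300. The shared top z-coordinate is 300 mm.

Both tops at z = 300 mm.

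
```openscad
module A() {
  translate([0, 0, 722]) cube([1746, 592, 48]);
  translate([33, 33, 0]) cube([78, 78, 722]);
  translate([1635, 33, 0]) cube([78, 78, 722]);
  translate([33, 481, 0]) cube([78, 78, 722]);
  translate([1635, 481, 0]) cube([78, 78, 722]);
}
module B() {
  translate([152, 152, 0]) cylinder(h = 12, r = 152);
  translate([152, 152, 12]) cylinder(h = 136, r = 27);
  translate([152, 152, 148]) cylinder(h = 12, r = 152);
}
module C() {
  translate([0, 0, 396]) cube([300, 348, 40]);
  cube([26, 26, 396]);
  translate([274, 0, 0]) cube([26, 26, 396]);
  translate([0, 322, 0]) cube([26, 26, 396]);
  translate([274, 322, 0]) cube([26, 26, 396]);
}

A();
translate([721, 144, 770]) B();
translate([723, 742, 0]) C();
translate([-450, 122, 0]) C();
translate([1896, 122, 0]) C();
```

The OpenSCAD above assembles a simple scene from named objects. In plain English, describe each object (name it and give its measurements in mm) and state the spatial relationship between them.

A is a table with a 1746×592 mm rectangular top, 48 mm thick, top surface at z = 770 mm, supported by four 78×78 mm square legs, each inset 33 mm from the nearest pair of top edges, running from the floor.

B is a spool: two coaxial disc flanges of radius 152 mm and thickness 12 mm, joined by a core cylinder of radius 27 mm and height 136 mm. The lower flange rests on z = 0 and the three cylinders share a vertical axis.

C is a four-legged stool. The seat is a 300×348×40 mm slab whose top surface is at z = 436 mm; four square legs, each 26×26 mm in cross-section, run from the floor (z = 0) to the underside of the seat, each flush with a corner of the seat.

The spool is on top of the table, centred. Three stools sit around the table at the +y, −x, +x sides.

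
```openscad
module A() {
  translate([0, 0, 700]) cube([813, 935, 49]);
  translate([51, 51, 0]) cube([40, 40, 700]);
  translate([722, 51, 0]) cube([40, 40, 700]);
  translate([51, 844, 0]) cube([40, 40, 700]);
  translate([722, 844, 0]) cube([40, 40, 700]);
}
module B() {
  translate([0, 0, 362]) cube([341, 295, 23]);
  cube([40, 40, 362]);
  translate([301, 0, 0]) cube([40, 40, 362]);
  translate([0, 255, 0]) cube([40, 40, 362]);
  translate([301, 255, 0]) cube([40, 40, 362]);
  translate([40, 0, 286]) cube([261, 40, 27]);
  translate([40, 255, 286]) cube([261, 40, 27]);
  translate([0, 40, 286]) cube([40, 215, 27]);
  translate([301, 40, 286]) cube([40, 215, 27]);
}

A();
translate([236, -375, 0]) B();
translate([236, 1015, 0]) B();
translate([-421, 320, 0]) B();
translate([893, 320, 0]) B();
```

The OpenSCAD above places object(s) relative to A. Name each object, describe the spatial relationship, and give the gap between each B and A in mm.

Each stool's nearest face is 80 mm from the table's bounding box.

A is a table. B is a stool. Four stools sit around the table at the −y, +y, −x, +x sides. The gap between each stool and the table is 80 mm.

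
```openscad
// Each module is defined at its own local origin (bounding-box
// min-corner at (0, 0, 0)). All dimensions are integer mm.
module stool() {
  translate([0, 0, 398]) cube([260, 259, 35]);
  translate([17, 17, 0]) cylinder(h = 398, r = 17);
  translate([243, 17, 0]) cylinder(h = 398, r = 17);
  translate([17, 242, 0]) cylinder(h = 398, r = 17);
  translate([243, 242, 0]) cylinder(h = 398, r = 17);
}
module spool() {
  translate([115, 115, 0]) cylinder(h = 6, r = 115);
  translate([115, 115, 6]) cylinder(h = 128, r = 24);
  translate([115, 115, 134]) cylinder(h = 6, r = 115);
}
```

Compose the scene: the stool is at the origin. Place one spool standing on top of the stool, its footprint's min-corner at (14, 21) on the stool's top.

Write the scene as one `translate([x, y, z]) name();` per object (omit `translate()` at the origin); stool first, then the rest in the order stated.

stool();
translate([14, 21, 433]) spool();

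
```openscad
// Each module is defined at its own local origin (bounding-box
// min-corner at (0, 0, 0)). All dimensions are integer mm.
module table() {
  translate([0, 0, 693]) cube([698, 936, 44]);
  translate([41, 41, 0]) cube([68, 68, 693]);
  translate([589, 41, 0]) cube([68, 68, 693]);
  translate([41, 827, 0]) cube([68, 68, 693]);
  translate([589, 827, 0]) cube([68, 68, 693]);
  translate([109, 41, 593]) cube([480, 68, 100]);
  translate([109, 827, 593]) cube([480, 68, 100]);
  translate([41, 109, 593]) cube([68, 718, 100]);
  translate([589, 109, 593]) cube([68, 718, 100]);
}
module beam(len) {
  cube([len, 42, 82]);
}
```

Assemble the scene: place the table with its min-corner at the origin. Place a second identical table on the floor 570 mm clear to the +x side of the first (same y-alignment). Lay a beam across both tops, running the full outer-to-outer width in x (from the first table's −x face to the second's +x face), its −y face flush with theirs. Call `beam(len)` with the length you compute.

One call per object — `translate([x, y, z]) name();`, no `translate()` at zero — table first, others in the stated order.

table();
translate([1268, 0, 0]) table();
translate([0, 0, 737]) beam(1966);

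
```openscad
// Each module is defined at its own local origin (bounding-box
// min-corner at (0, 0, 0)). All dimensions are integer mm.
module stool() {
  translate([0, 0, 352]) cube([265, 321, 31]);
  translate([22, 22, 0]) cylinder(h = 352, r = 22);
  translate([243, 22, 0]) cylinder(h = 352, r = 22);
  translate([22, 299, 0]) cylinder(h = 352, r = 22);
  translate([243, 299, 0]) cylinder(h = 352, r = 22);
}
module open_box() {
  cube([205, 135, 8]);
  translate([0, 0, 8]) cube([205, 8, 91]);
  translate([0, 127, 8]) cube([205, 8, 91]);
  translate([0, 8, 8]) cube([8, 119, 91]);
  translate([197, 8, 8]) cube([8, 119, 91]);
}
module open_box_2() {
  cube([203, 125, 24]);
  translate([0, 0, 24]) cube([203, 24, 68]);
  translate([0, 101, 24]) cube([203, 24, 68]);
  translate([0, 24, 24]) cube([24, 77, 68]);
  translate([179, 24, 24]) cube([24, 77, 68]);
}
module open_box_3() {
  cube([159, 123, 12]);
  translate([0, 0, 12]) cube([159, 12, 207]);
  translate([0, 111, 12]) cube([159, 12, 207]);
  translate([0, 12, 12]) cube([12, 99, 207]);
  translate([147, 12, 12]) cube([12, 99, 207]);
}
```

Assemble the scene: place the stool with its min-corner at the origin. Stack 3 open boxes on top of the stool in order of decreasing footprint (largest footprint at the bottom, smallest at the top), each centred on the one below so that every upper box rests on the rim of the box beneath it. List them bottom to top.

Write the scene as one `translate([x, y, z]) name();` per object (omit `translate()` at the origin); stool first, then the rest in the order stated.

stool();
translate([30, 93, 383]) open_box();
translate([31, 98, 482]) open_box_2();
translate([53, 99, 574]) open_box_3();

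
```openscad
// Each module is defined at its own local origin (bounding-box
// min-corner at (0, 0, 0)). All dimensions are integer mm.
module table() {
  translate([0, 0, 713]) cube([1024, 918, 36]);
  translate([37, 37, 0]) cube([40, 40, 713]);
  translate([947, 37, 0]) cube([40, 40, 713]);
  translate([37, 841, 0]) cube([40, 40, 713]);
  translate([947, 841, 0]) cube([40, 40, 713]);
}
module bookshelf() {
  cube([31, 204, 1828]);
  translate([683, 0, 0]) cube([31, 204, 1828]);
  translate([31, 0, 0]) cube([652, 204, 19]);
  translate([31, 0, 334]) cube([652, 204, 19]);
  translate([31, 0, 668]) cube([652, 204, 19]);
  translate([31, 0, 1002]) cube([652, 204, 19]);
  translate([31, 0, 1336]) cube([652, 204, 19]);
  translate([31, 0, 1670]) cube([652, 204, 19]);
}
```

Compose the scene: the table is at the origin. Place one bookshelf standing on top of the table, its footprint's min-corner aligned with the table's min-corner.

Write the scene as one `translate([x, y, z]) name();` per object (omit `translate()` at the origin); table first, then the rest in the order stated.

table();
translate([0, 0, 749]) bookshelf();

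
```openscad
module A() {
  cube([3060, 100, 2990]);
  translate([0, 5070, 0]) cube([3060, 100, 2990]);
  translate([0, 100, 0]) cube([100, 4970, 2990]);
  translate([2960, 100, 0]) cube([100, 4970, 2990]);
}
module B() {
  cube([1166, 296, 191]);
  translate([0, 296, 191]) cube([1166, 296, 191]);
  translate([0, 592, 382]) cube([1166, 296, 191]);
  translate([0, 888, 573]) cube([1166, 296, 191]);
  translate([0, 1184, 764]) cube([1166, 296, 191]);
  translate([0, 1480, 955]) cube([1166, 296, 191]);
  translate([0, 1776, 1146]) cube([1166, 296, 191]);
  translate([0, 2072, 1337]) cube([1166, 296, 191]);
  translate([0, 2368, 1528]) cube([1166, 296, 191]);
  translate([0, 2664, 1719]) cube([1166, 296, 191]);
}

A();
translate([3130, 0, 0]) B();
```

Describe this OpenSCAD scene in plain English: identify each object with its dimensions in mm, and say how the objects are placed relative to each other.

A is a box-shaped house frame (walls only): outside footprint 3060×5170 mm, wall height 2990 mm, wall thickness 100 mm. The two y-facing walls run the full x-width; the two x-facing walls fit between the inner faces of the y-facing walls.

B is a run of 10 identical solid stair steps. Each tread is 1166×296 mm and each step block is 191 mm high. Step 1 rests on the floor; step k is offset from step 1 by (k−1)×296 mm in y and (k−1)×191 mm in z.

The staircase is on the floor beside the house frame on its +x side.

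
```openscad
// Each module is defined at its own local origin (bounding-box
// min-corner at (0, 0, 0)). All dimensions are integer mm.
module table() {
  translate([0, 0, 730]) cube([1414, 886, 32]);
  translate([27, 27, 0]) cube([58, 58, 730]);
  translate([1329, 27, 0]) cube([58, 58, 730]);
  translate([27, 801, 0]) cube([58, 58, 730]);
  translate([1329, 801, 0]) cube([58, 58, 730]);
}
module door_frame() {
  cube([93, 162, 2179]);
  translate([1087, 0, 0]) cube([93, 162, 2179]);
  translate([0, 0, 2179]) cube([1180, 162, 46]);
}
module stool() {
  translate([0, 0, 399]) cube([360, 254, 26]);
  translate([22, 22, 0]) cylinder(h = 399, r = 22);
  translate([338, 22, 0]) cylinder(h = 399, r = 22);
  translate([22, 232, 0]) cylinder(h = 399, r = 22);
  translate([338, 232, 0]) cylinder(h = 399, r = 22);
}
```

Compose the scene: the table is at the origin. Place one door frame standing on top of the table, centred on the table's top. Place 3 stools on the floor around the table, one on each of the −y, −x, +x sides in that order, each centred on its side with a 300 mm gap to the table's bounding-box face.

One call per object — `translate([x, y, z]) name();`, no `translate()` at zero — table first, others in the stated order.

table();
translate([117, 362, 762]) door_frame();
translate([527, -554, 0]) stool();
translate([-660, 316, 0]) stool();
translate([1714, 316, 0]) stool();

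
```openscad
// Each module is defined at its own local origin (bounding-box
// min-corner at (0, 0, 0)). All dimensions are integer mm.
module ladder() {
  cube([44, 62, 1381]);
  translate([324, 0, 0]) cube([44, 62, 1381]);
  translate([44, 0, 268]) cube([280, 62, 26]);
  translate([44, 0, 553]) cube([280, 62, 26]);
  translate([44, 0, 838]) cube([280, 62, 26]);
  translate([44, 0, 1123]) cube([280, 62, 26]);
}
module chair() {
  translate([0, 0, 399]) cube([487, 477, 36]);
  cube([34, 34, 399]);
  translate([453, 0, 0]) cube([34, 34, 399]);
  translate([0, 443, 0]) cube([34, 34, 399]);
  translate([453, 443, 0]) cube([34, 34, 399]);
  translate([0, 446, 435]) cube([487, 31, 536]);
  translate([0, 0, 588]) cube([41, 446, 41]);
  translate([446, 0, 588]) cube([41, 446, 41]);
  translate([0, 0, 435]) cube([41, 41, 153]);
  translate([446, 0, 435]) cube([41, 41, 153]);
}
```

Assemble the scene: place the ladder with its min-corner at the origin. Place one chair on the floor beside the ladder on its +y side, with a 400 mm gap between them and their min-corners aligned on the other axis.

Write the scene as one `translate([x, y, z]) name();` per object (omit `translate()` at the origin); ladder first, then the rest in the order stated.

ladder();
translate([0, 462, 0]) chair();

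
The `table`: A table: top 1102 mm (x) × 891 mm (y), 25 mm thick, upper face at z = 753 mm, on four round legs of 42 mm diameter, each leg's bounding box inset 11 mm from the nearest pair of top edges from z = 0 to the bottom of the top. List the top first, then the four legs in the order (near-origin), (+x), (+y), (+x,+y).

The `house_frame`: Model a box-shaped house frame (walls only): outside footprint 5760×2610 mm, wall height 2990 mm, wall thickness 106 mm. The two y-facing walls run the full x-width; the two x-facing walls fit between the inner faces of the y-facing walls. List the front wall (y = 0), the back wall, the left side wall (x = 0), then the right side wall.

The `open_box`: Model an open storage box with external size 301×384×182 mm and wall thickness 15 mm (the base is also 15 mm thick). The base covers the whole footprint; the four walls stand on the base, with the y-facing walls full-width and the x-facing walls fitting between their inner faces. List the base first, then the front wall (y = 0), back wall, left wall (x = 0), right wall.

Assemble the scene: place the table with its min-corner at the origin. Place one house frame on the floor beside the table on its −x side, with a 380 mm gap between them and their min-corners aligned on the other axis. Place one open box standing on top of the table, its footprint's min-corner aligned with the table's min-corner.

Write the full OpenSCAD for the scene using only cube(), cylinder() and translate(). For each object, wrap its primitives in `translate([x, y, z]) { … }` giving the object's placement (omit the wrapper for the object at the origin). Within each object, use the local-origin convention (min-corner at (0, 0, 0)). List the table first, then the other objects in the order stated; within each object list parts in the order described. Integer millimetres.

translate([0, 0, 728]) cube([1102, 891, 25]);
translate([32, 32, 0]) cylinder(h = 728, r = 21);
translate([1070, 32, 0]) cylinder(h = 728, r = 21);
translate([32, 859, 0]) cylinder(h = 728, r = 21);
translate([1070, 859, 0]) cylinder(h = 728, r = 21);
translate([-6140, 0, 0]) {
  cube([5760, 106, 2990]);
  translate([0, 2504, 0]) cube([5760, 106, 2990]);
  translate([0, 106, 0]) cube([106, 2398, 2990]);
  translate([5654, 106, 0]) cube([106, 2398, 2990]);
}
translate([0, 0, 753]) {
  cube([301, 384, 15]);
  translate([0, 0, 15]) cube([301, 15, 167]);
  translate([0, 369, 15]) cube([301, 15, 167]);
  translate([0, 15, 15]) cube([15, 354, 167]);
  translate([286, 15, 15]) cube([15, 354, 167]);
}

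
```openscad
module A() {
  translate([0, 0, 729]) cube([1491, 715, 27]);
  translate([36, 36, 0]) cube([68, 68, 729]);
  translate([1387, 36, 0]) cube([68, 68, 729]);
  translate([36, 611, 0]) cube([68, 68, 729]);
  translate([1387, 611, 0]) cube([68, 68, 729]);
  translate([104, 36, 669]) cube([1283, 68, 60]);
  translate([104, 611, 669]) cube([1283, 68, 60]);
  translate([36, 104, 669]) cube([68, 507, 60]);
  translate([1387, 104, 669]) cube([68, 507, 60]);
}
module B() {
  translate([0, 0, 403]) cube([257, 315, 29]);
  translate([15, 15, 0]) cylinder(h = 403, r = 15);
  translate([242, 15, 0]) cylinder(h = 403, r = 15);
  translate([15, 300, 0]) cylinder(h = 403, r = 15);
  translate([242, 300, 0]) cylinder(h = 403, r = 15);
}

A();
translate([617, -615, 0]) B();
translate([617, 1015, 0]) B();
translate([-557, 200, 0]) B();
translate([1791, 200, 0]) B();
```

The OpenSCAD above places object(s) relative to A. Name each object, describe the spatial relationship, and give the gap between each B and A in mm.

Each stool's nearest face is 300 mm from the table's bounding box.

A is a table. B is a stool. Four stools sit around the table at the −y, +y, −x, +x sides. The gap between each stool and the table is 300 mm.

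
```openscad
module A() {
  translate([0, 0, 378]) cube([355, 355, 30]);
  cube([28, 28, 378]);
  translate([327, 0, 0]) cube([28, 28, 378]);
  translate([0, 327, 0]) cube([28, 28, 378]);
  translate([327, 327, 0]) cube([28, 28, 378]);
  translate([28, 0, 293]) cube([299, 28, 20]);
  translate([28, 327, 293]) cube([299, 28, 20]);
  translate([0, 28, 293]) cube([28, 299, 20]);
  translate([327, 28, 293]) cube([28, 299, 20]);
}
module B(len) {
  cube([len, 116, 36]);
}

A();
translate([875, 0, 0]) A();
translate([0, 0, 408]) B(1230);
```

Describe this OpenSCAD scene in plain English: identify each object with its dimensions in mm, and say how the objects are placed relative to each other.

A is a four-legged stool. The seat is 355×355 mm, 30 mm thick, top at z = 408 mm. It stands on four square legs, each 28×28 mm in cross-section, from z = 0 to the seat underside, each flush with a corner of the seat. Four stretchers, 28 mm wide and 20 mm tall, connect adjacent legs with their undersides at z = 293 mm, each running between the inner faces of the legs it joins and aligned with the legs' outer faces on the other axis.

B is a rectangular beam 1230 mm long (x), 116 mm deep (y), 36 mm thick (z).

The beam spans the tops of two stools placed 520 mm apart, resting at z = 408 mm.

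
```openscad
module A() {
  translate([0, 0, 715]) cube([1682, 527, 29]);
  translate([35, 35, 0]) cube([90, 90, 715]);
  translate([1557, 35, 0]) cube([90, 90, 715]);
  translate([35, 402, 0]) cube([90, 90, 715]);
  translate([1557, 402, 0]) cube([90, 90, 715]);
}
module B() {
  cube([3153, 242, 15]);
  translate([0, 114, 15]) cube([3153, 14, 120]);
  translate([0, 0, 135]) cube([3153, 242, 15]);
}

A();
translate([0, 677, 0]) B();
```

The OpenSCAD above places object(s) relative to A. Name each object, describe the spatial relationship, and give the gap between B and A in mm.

The I-beam's nearest face is 150 mm from the table's +y face.

A is a table. B is an I-beam. The I-beam is on the floor beside the table on its +y side. The gap between the I-beam and the table is 150 mm.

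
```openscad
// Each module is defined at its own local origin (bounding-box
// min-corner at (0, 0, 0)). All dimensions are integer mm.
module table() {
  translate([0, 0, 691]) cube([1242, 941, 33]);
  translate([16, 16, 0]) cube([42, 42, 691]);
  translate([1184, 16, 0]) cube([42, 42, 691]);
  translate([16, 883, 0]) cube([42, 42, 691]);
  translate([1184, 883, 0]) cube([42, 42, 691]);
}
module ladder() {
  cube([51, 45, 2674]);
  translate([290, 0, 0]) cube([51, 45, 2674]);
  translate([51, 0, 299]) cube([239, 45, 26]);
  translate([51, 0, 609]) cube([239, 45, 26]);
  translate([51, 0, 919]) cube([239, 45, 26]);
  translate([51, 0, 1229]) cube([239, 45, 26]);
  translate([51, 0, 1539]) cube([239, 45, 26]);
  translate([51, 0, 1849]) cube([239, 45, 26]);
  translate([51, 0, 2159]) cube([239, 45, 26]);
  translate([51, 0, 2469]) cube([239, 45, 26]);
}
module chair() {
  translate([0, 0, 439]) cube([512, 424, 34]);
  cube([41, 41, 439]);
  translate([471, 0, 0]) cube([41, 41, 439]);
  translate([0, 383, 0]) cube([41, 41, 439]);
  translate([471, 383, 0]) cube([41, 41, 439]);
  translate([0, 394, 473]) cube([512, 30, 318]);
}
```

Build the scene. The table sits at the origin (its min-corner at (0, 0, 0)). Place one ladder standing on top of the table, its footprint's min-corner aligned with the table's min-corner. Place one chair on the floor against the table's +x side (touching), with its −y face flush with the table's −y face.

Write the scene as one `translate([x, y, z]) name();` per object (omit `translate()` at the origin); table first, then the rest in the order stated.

table();
translate([0, 0, 724]) ladder();
translate([1242, 0, 0]) chair();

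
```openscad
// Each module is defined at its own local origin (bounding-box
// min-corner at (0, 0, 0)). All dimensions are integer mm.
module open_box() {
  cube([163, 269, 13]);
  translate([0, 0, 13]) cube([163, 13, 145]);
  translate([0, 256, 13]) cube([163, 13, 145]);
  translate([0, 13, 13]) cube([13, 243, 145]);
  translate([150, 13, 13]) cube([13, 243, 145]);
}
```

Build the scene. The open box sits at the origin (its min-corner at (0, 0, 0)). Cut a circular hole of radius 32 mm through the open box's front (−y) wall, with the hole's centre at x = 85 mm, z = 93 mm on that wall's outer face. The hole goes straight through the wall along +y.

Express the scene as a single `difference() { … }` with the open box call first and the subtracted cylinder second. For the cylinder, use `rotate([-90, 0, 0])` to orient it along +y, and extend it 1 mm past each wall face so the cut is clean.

difference() {
  open_box();
  translate([85, -1, 93]) rotate([-90, 0, 0]) cylinder(h = 15, r = 32);
}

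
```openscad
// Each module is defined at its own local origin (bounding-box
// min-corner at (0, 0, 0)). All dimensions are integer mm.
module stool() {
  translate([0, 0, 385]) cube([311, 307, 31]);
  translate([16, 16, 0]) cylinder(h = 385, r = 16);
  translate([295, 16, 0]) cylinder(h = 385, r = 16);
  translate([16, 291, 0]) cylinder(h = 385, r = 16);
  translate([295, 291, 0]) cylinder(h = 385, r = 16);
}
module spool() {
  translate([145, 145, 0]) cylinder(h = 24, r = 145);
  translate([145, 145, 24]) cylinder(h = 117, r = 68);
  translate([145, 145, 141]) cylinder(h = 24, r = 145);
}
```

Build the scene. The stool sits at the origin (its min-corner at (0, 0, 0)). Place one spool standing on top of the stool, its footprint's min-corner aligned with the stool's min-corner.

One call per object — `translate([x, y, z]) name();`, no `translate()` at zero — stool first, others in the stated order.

stool();
translate([0, 0, 416]) spool();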